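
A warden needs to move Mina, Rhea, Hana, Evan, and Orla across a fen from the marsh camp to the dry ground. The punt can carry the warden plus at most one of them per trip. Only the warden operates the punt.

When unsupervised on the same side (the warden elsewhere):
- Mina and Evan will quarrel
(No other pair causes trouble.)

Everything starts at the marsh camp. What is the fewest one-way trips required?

9

Counting alone: the warden can take at most 1 across per trip to the dry ground, so moving all 5 needs at least 5 loaded trips out, with a return between consecutive ones — at least 9 crossings.
The plan below uses exactly 9 crossings, so it is optimal:
1. Warden goes to the dry ground with Mina.  [the marsh camp: Evan, Hana, Orla, Rhea | the dry ground: Mina]
2. Warden goes back to the marsh camp alone.  [the marsh camp: Evan, Hana, Orla, Rhea | the dry ground: Mina]
3. Warden goes to the dry ground with Rhea.  [the marsh camp: Evan, Hana, Orla | the dry ground: Mina, Rhea]
4. Warden goes back to the marsh camp alone.  [the marsh camp: Evan, Hana, Orla | the dry ground: Mina, Rhea]
5. Warden goes to the dry ground with Hana.  [the marsh camp: Evan, Orla | the dry ground: Hana, Mina, Rhea]
6. Warden goes back to the marsh camp alone.  [the marsh camp: Evan, Orla | the dry ground: Hana, Mina, Rhea]
7. Warden goes to the dry ground with Orla.  [the marsh camp: Evan | the dry ground: Hana, Mina, Orla, Rhea]
8. Warden goes back to the marsh camp alone.  [the marsh camp: Evan | the dry ground: Hana, Mina, Orla, Rhea]
9. Warden goes to the dry ground with Evan.  [the marsh camp: — | the dry ground: Evan, Hana, Mina, Orla, Rhea]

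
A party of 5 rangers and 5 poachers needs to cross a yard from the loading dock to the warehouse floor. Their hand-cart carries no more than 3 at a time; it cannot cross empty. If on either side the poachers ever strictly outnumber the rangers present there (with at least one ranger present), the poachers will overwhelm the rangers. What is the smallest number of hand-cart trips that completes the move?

11

Counting alone: each trip to the warehouse floor takes at most 3 across and each return brings at least 1 back, so after t trips out (and t−1 returns) at most 3t − (t−1) of the 10 are across; that first reaches 10 at t = 5, so at least 9 crossings are needed.
The safety rule pushes this higher. Following every safe sequence of crossings, the most of the 10 that can be at the warehouse floor as the hand-cart arrives there on crossing 9 is 9 — never all 10.
So no plan with fewer than 11 crossings exists, and this one achieves 11:
1. 2 poachers → the warehouse floor.  (the loading dock: 5R 3P; the warehouse floor: 0R 2P)
2. 1 poacher ← the loading dock.  (the loading dock: 5R 4P; the warehouse floor: 0R 1P)
3. 3 poachers → the warehouse floor.  (the loading dock: 5R 1P; the warehouse floor: 0R 4P)
4. 1 poacher ← the loading dock.  (the loading dock: 5R 2P; the warehouse floor: 0R 3P)
5. 3 rangers → the warehouse floor.  (the loading dock: 2R 2P; the warehouse floor: 3R 3P)
6. 1 ranger and 1 poacher ← the loading dock.  (the loading dock: 3R 3P; the warehouse floor: 2R 2P)
7. 3 rangers → the warehouse floor.  (the loading dock: 0R 3P; the warehouse floor: 5R 2P)
8. 1 poacher ← the loading dock.  (the loading dock: 0R 4P; the warehouse floor: 5R 1P)
9. 2 poachers → the warehouse floor.  (the loading dock: 0R 2P; the warehouse floor: 5R 3P)
10. 1 poacher ← the loading dock.  (the loading dock: 0R 3P; the warehouse floor: 5R 2P)
11. 3 poachers → the warehouse floor.  (the loading dock: 0R 0P; the warehouse floor: 5R 5P)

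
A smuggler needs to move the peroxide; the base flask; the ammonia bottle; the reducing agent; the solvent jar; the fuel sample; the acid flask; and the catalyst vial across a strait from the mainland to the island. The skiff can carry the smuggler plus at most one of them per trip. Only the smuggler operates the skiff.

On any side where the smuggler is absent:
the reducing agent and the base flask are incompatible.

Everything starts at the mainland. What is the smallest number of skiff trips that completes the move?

15

Counting alone: the smuggler can take at most 1 across per trip to the island, so moving all 8 needs at least 8 loaded trips out, with a return between consecutive ones — at least 15 crossings.
The plan below uses exactly 15 crossings, so it is optimal:
1. Smuggler goes to the island with the base flask.
2. Smuggler goes back to the mainland alone.
3. Smuggler goes to the island with the peroxide.
4. Smuggler goes back to the mainland alone.
5. Smuggler goes to the island with the ammonia bottle.
6. Smuggler goes back to the mainland alone.
7. Smuggler goes to the island with the solvent jar.
8. Smuggler goes back to the mainland alone.
9. Smuggler goes to the island with the fuel sample.
10. Smuggler goes back to the mainland alone.
11. Smuggler goes to the island with the acid flask.
12. Smuggler goes back to the mainland alone.
13. Smuggler goes to the island with the catalyst vial.
14. Smuggler goes back to the mainland alone.
15. Smuggler goes to the island with the reducing agent.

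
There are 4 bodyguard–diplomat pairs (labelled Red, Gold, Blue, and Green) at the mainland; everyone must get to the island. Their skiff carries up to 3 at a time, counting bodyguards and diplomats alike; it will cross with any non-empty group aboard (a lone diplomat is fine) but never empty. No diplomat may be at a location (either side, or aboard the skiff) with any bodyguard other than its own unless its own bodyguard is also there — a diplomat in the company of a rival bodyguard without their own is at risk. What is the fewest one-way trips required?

Counting alone: each trip to the island takes at most 3 across and each return brings at least 1 back, so after t trips out (and t−1 returns) at most 3t − (t−1) of the 8 are across; that first reaches 8 at t = 4, so at least 7 crossings are needed.
The safety rule pushes this higher. Following every safe sequence of crossings, the most of the 8 that can be at the island as the skiff arrives there on crossing 7 is 7 — never all 8.
So no plan with fewer than 9 crossings exists, and this one achieves 9:
1. bodyguard Red and diplomat Red cross → the island.
2. bodyguard Red crosses ← the mainland.
3. bodyguard Gold, bodyguard Red, and diplomat Gold cross → the island.
4. bodyguard Red and diplomat Red cross ← the mainland.
5. bodyguard Blue, bodyguard Green, and bodyguard Red cross → the island.
6. diplomat Gold crosses ← the mainland.
7. diplomat Gold and diplomat Red cross → the island.
8. diplomat Red crosses ← the mainland.
9. diplomat Blue, diplomat Green, and diplomat Red cross → the island.

9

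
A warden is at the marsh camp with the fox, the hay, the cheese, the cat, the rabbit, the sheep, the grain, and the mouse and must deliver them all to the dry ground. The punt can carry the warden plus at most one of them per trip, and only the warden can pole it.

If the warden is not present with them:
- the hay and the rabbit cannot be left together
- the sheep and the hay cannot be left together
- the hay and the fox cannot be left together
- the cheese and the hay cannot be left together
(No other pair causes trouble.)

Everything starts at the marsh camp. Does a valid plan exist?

Following every safe sequence of crossings from the start, the most of the 8 that can be at the dry ground as the punt arrives there on crossings 1, 3, 5, 7, 9 is 1, 2, 3, 4, 5 respectively; the best ever achieved is 5 of 8.
From crossing 11 on, no configuration arises that was not already reachable earlier: only 88 distinct safe configurations (who is on which side, and where the punt is) can ever be reached, none of them has everyone across, and every continuation just revisits them. So no valid plan exists.

No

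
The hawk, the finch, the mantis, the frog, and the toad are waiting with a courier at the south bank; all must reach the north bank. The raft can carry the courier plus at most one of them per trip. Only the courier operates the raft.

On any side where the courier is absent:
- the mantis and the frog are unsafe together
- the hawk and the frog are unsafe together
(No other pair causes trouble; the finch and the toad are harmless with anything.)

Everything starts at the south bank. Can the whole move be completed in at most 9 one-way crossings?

No

Counting alone: the courier can take at most 1 across per trip to the north bank, so moving all 5 needs at least 5 loaded trips out, with a return between consecutive ones — at least 9 crossings.
The safety rule pushes this higher. Following every safe sequence of crossings, the most of the 5 that can be at the north bank as the raft arrives there on crossing 9 is 4 — never all 5.
So the move cannot be finished within 9 crossings. (The shortest complete plan takes 11:)
1. Courier goes to the north bank with the frog.  [the south bank: the finch, the hawk, the mantis, the toad | the north bank: the frog]
2. Courier goes back to the south bank alone.  [the south bank: the finch, the hawk, the mantis, the toad | the north bank: the frog]
3. Courier goes to the north bank with the hawk.  [the south bank: the finch, the mantis, the toad | the north bank: the frog, the hawk]
4. Courier goes back to the south bank with the frog.  [the south bank: the finch, the frog, the mantis, the toad | the north bank: the hawk]
5. Courier goes to the north bank with the mantis.  [the south bank: the finch, the frog, the toad | the north bank: the hawk, the mantis]
6. Courier goes back to the south bank alone.  [the south bank: the finch, the frog, the toad | the north bank: the hawk, the mantis]
7. Courier goes to the north bank with the finch.  [the south bank: the frog, the toad | the north bank: the finch, the hawk, the mantis]
8. Courier goes back to the south bank alone.  [the south bank: the frog, the toad | the north bank: the finch, the hawk, the mantis]
9. Courier goes to the north bank with the toad.  [the south bank: the frog | the north bank: the finch, the hawk, the mantis, the toad]
10. Courier goes back to the south bank alone.  [the south bank: the frog | the north bank: the finch, the hawk, the mantis, the toad]
11. Courier goes to the north bank with the frog.  [the south bank: — | the north bank: the finch, the frog, the hawk, the mantis, the toad]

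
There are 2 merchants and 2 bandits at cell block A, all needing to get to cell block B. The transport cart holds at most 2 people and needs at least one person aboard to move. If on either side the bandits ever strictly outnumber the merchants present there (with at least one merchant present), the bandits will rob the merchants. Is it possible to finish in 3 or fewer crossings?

No

Counting alone: each trip to cell block B takes at most 2 across and each return brings at least 1 back, so after t trips out (and t−1 returns) at most 2t − (t−1) of the 4 are across; that first reaches 4 at t = 3, so at least 5 crossings are needed.
Since 3 < 5, 3 crossings cannot be enough. (The shortest complete plan in fact takes 5:)
1. 2 bandits → cell block B.  (cell block A: 2M 0B; cell block B: 0M 2B)
2. 1 bandit ← cell block A.  (cell block A: 2M 1B; cell block B: 0M 1B)
3. 2 merchants → cell block B.  (cell block A: 0M 1B; cell block B: 2M 1B)
4. 1 bandit ← cell block A.  (cell block A: 0M 2B; cell block B: 2M 0B)
5. 2 bandits → cell block B.  (cell block A: 0M 0B; cell block B: 2M 2B)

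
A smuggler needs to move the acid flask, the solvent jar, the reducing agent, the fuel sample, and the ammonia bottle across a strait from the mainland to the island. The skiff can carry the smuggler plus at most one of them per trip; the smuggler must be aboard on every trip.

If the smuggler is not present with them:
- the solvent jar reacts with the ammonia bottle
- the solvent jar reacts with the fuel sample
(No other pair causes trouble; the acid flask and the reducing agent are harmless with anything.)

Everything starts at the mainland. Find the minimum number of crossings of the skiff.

11

Counting alone: the smuggler can take at most 1 across per trip to the island, so moving all 5 needs at least 5 loaded trips out, with a return between consecutive ones — at least 9 crossings.
The safety rule pushes this higher. Following every safe sequence of crossings, the most of the 5 that can be at the island as the skiff arrives there on crossing 9 is 4 — never all 5.
So no plan with fewer than 11 crossings exists, and this one achieves 11:
1. Smuggler goes to the island with the solvent jar.
2. Smuggler goes back to the mainland alone.
3. Smuggler goes to the island with the acid flask.
4. Smuggler goes back to the mainland alone.
5. Smuggler goes to the island with the reducing agent.
6. Smuggler goes back to the mainland alone.
7. Smuggler goes to the island with the fuel sample.
8. Smuggler goes back to the mainland with the solvent jar.
9. Smuggler goes to the island with the ammonia bottle.
10. Smuggler goes back to the mainland alone.
11. Smuggler goes to the island with the solvent jar.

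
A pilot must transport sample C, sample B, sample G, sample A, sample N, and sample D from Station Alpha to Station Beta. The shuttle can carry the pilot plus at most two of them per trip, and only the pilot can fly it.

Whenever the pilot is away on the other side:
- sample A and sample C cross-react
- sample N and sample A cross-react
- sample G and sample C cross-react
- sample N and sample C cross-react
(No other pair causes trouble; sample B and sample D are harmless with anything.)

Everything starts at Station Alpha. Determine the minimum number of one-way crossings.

Counting alone: the pilot can take at most 2 across per trip to Station Beta, so moving all 6 needs at least 3 loaded trips out, with a return between consecutive ones — at least 5 crossings.
The safety rule pushes this higher. Following every safe sequence of crossings, the most of the 6 that can be at Station Beta as the shuttle arrives there on crossings 5, 7 is 4, 5 respectively — never all 6.
So no plan with fewer than 9 crossings exists, and this one achieves 9:
1. Pilot goes to Station Beta with sample A and sample C.
2. Pilot goes back to Station Alpha with sample C.
3. Pilot goes to Station Beta with sample B and sample C.
4. Pilot goes back to Station Alpha with sample C.
5. Pilot goes to Station Beta with sample C and sample G.
6. Pilot goes back to Station Alpha with sample C.
7. Pilot goes to Station Beta with sample C and sample D.
8. Pilot goes back to Station Alpha with sample C.
9. Pilot goes to Station Beta with sample C and sample N.

9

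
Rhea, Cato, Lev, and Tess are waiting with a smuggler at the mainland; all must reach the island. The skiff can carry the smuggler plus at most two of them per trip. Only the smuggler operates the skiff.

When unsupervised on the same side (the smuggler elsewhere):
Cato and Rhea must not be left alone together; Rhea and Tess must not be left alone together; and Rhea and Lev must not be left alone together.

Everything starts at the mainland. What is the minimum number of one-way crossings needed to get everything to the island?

5

Counting alone: the smuggler can take at most 2 across per trip to the island, so moving all 4 needs at least 2 loaded trips out, with a return between consecutive ones — at least 3 crossings.
The safety rule pushes this higher. Following every safe sequence of crossings, the most of the 4 that can be at the island as the skiff arrives there on crossing 3 is 3 — never all 4.
So no plan with fewer than 5 crossings exists, and this one achieves 5:
1. Smuggler goes to the island with Rhea.  [the mainland: Cato, Lev, Tess | the island: Rhea]
2. Smuggler goes back to the mainland alone.  [the mainland: Cato, Lev, Tess | the island: Rhea]
3. Smuggler goes to the island with Cato and Lev.  [the mainland: Tess | the island: Cato, Lev, Rhea]
4. Smuggler goes back to the mainland with Rhea.  [the mainland: Rhea, Tess | the island: Cato, Lev]
5. Smuggler goes to the island with Rhea and Tess.  [the mainland: — | the island: Cato, Lev, Rhea, Tess]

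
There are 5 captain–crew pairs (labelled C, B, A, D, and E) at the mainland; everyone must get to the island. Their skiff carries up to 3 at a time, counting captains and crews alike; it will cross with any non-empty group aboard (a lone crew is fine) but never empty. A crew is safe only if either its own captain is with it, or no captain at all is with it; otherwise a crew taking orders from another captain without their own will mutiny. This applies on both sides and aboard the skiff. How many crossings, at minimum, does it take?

11

Counting alone: each trip to the island takes at most 3 across and each return brings at least 1 back, so after t trips out (and t−1 returns) at most 3t − (t−1) of the 10 are across; that first reaches 10 at t = 5, so at least 9 crossings are needed.
The safety rule pushes this higher. Following every safe sequence of crossings, the most of the 10 that can be at the island as the skiff arrives there on crossing 9 is 9 — never all 10.
So no plan with fewer than 11 crossings exists, and this one achieves 11:
1. captain C and crew C cross → the island.
2. captain C crosses ← the mainland.
3. crew A, crew B, and crew D cross → the island.
4. crew C crosses ← the mainland.
5. captain A, captain B, and captain D cross → the island.
6. captain B and crew B cross ← the mainland.
7. captain B, captain C, and captain E cross → the island.
8. crew A crosses ← the mainland.
9. crew B and crew C cross → the island.
10. crew C crosses ← the mainland.
11. crew A, crew C, and crew E cross → the island.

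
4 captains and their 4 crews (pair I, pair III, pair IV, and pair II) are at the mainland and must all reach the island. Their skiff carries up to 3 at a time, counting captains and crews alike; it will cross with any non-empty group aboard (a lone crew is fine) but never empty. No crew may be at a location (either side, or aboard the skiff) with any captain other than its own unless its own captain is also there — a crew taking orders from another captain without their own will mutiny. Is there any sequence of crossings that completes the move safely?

1. captain I and crew I cross → the island.
2. captain I crosses ← the mainland.
3. captain I, captain III, and crew III cross → the island.
4. captain I and crew I cross ← the mainland.
5. captain I, captain II, and captain IV cross → the island.
6. crew III crosses ← the mainland.
7. crew I and crew III cross → the island.
8. crew I crosses ← the mainland.
9. crew I, crew II, and crew IV cross → the island.

Yes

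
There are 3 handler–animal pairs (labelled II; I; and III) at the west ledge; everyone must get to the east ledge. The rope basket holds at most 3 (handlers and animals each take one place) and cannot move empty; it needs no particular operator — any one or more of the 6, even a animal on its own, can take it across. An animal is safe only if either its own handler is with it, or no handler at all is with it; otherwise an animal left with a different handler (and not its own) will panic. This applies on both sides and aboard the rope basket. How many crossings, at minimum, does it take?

5

Counting alone: each trip to the east ledge takes at most 3 across and each return brings at least 1 back, so after t trips out (and t−1 returns) at most 3t − (t−1) of the 6 are across; that first reaches 6 at t = 3, so at least 5 crossings are needed.
The plan below uses exactly 5 crossings, so it is optimal:
1. animal II and handler II cross → the east ledge.
2. handler II crosses ← the west ledge.
3. handler I, handler II, and handler III cross → the east ledge.
4. animal II crosses ← the west ledge.
5. animal I, animal II, and animal III cross → the east ledge.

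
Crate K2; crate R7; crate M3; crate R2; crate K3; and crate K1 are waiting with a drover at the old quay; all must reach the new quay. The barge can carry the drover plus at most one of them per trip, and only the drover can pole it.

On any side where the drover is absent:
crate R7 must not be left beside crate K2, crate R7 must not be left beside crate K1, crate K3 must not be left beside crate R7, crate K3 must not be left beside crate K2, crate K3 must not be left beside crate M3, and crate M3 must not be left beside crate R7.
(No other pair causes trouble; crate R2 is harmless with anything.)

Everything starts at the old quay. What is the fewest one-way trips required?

Whatever the first load, the items left behind include a forbidden pair without the drover. No opening move is safe, so no plan exists.

impossible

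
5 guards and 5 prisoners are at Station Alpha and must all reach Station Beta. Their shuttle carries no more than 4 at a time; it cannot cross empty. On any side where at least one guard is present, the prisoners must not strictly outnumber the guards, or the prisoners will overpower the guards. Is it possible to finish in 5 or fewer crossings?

Counting alone: each trip to Station Beta takes at most 4 across and each return brings at least 1 back, so after t trips out (and t−1 returns) at most 4t − (t−1) of the 10 are across; that first reaches 10 at t = 3, so at least 5 crossings are needed.
The safety rule pushes this higher. Following every safe sequence of crossings, the most of the 10 that can be at Station Beta as the shuttle arrives there on crossing 5 is 9 — never all 10.
So the move cannot be finished within 5 crossings. (The shortest complete plan takes 7:)
1. 2 prisoners → Station Beta.  (Station Alpha: 5G 3P; Station Beta: 0G 2P)
2. 1 prisoner ← Station Alpha.  (Station Alpha: 5G 4P; Station Beta: 0G 1P)
3. 4 prisoners → Station Beta.  (Station Alpha: 5G 0P; Station Beta: 0G 5P)
4. 1 prisoner ← Station Alpha.  (Station Alpha: 5G 1P; Station Beta: 0G 4P)
5. 4 guards → Station Beta.  (Station Alpha: 1G 1P; Station Beta: 4G 4P)
6. 1 guard and 1 prisoner ← Station Alpha.  (Station Alpha: 2G 2P; Station Beta: 3G 3P)
7. 2 guards and 2 prisoners → Station Beta.  (Station Alpha: 0G 0P; Station Beta: 5G 5P)

No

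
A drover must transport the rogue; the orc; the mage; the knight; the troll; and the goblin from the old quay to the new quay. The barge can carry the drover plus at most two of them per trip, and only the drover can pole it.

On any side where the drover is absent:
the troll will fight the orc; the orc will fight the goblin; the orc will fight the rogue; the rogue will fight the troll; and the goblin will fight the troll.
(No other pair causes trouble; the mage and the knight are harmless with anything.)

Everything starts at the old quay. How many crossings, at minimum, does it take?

9

Counting alone: the drover can take at most 2 across per trip to the new quay, so moving all 6 needs at least 3 loaded trips out, with a return between consecutive ones — at least 5 crossings.
The safety rule pushes this higher. Following every safe sequence of crossings, the most of the 6 that can be at the new quay as the barge arrives there on crossings 5, 7 is 4, 5 respectively — never all 6.
So no plan with fewer than 9 crossings exists, and this one achieves 9:
1. Drover goes to the new quay with the orc and the troll.
2. Drover goes back to the old quay with the orc.
3. Drover goes to the new quay with the goblin and the rogue.
4. Drover goes back to the old quay with the troll.
5. Drover goes to the new quay with the mage and the orc.
6. Drover goes back to the old quay with the orc.
7. Drover goes to the new quay with the knight and the orc.
8. Drover goes back to the old quay with the orc.
9. Drover goes to the new quay with the orc and the troll.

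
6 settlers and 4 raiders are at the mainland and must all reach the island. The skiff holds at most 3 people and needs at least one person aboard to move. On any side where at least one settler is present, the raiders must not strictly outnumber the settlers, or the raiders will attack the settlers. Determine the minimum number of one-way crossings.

Counting alone: each trip to the island takes at most 3 across and each return brings at least 1 back, so after t trips out (and t−1 returns) at most 3t − (t−1) of the 10 are across; that first reaches 10 at t = 5, so at least 9 crossings are needed.
The plan below uses exactly 9 crossings, so it is optimal:
1. 2 raiders → the island.  (the mainland: 6S 2R; the island: 0S 2R)
2. 1 raider ← the mainland.  (the mainland: 6S 3R; the island: 0S 1R)
3. 3 raiders → the island.  (the mainland: 6S 0R; the island: 0S 4R)
4. 1 raider ← the mainland.  (the mainland: 6S 1R; the island: 0S 3R)
5. 3 settlers → the island.  (the mainland: 3S 1R; the island: 3S 3R)
6. 1 raider ← the mainland.  (the mainland: 3S 2R; the island: 3S 2R)
7. 1 settler and 2 raiders → the island.  (the mainland: 2S 0R; the island: 4S 4R)
8. 1 raider ← the mainland.  (the mainland: 2S 1R; the island: 4S 3R)
9. 2 settlers and 1 raider → the island.  (the mainland: 0S 0R; the island: 6S 4R)

9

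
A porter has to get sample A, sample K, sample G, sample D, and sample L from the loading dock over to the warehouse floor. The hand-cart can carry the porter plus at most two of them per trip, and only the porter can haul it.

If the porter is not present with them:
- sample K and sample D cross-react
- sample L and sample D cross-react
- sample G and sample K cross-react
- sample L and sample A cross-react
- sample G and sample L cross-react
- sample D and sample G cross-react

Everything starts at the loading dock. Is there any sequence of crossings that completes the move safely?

Whatever the first load, the items left behind include a forbidden pair without the porter. No opening move is safe, so no plan exists.

No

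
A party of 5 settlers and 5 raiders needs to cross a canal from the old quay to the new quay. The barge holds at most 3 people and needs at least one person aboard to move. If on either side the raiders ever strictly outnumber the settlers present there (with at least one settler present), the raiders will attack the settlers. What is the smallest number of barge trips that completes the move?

Counting alone: each trip to the new quay takes at most 3 across and each return brings at least 1 back, so after t trips out (and t−1 returns) at most 3t − (t−1) of the 10 are across; that first reaches 10 at t = 5, so at least 9 crossings are needed.
The safety rule pushes this higher. Following every safe sequence of crossings, the most of the 10 that can be at the new quay as the barge arrives there on crossing 9 is 9 — never all 10.
So no plan with fewer than 11 crossings exists, and this one achieves 11:
1. 2 raiders → the new quay.  (the old quay: 5S 3R; the new quay: 0S 2R)
2. 1 raider ← the old quay.  (the old quay: 5S 4R; the new quay: 0S 1R)
3. 3 raiders → the new quay.  (the old quay: 5S 1R; the new quay: 0S 4R)
4. 1 raider ← the old quay.  (the old quay: 5S 2R; the new quay: 0S 3R)
5. 3 settlers → the new quay.  (the old quay: 2S 2R; the new quay: 3S 3R)
6. 1 settler and 1 raider ← the old quay.  (the old quay: 3S 3R; the new quay: 2S 2R)
7. 3 settlers → the new quay.  (the old quay: 0S 3R; the new quay: 5S 2R)
8. 1 raider ← the old quay.  (the old quay: 0S 4R; the new quay: 5S 1R)
9. 2 raiders → the new quay.  (the old quay: 0S 2R; the new quay: 5S 3R)
10. 1 raider ← the old quay.  (the old quay: 0S 3R; the new quay: 5S 2R)
11. 3 raiders → the new quay.  (the old quay: 0S 0R; the new quay: 5S 5R)

11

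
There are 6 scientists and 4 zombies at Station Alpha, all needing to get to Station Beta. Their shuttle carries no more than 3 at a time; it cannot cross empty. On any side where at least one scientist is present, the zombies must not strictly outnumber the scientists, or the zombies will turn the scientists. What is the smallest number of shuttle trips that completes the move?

9

Counting alone: each trip to Station Beta takes at most 3 across and each return brings at least 1 back, so after t trips out (and t−1 returns) at most 3t − (t−1) of the 10 are across; that first reaches 10 at t = 5, so at least 9 crossings are needed.
The plan below uses exactly 9 crossings, so it is optimal:
1. 2 zombies → Station Beta.  (Station Alpha: 6S 2Z; Station Beta: 0S 2Z)
2. 1 zombie ← Station Alpha.  (Station Alpha: 6S 3Z; Station Beta: 0S 1Z)
3. 3 zombies → Station Beta.  (Station Alpha: 6S 0Z; Station Beta: 0S 4Z)
4. 1 zombie ← Station Alpha.  (Station Alpha: 6S 1Z; Station Beta: 0S 3Z)
5. 3 scientists → Station Beta.  (Station Alpha: 3S 1Z; Station Beta: 3S 3Z)
6. 1 zombie ← Station Alpha.  (Station Alpha: 3S 2Z; Station Beta: 3S 2Z)
7. 1 scientist and 2 zombies → Station Beta.  (Station Alpha: 2S 0Z; Station Beta: 4S 4Z)
8. 1 zombie ← Station Alpha.  (Station Alpha: 2S 1Z; Station Beta: 4S 3Z)
9. 2 scientists and 1 zombie → Station Beta.  (Station Alpha: 0S 0Z; Station Beta: 6S 4Z)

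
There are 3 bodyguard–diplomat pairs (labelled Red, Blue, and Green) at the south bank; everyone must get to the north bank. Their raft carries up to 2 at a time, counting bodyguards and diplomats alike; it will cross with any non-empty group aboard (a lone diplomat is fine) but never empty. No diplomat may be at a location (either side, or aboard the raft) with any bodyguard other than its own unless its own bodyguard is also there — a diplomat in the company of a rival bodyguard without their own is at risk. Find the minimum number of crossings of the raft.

11

Counting alone: each trip to the north bank takes at most 2 across and each return brings at least 1 back, so after t trips out (and t−1 returns) at most 2t − (t−1) of the 6 are across; that first reaches 6 at t = 5, so at least 9 crossings are needed.
The safety rule pushes this higher. Following every safe sequence of crossings, the most of the 6 that can be at the north bank as the raft arrives there on crossing 9 is 5 — never all 6.
So no plan with fewer than 11 crossings exists, and this one achieves 11:
1. bodyguard Red and diplomat Red cross → the north bank.
2. bodyguard Red crosses ← the south bank.
3. diplomat Blue and diplomat Green cross → the north bank.
4. diplomat Red crosses ← the south bank.
5. bodyguard Blue and bodyguard Green cross → the north bank.
6. bodyguard Blue and diplomat Blue cross ← the south bank.
7. bodyguard Blue and bodyguard Red cross → the north bank.
8. diplomat Green crosses ← the south bank.
9. diplomat Blue and diplomat Red cross → the north bank.
10. bodyguard Green crosses ← the south bank.
11. bodyguard Green and diplomat Green cross → the north bank.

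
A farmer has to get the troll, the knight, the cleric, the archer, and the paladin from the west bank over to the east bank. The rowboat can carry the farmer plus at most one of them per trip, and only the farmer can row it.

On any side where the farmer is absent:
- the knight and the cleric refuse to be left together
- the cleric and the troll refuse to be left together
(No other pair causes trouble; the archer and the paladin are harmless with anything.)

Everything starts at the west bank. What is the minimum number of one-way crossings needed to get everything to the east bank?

11

Counting alone: the farmer can take at most 1 across per trip to the east bank, so moving all 5 needs at least 5 loaded trips out, with a return between consecutive ones — at least 9 crossings.
The safety rule pushes this higher. Following every safe sequence of crossings, the most of the 5 that can be at the east bank as the rowboat arrives there on crossing 9 is 4 — never all 5.
So no plan with fewer than 11 crossings exists, and this one achieves 11:
1. Farmer goes to the east bank with the cleric.  [the west bank: the archer, the knight, the paladin, the troll | the east bank: the cleric]
2. Farmer goes back to the west bank alone.  [the west bank: the archer, the knight, the paladin, the troll | the east bank: the cleric]
3. Farmer goes to the east bank with the troll.  [the west bank: the archer, the knight, the paladin | the east bank: the cleric, the troll]
4. Farmer goes back to the west bank with the cleric.  [the west bank: the archer, the cleric, the knight, the paladin | the east bank: the troll]
5. Farmer goes to the east bank with the knight.  [the west bank: the archer, the cleric, the paladin | the east bank: the knight, the troll]
6. Farmer goes back to the west bank alone.  [the west bank: the archer, the cleric, the paladin | the east bank: the knight, the troll]
7. Farmer goes to the east bank with the archer.  [the west bank: the cleric, the paladin | the east bank: the archer, the knight, the troll]
8. Farmer goes back to the west bank alone.  [the west bank: the cleric, the paladin | the east bank: the archer, the knight, the troll]
9. Farmer goes to the east bank with the paladin.  [the west bank: the cleric | the east bank: the archer, the knight, the paladin, the troll]
10. Farmer goes back to the west bank alone.  [the west bank: the cleric | the east bank: the archer, the knight, the paladin, the troll]
11. Farmer goes to the east bank with the cleric.  [the west bank: — | the east bank: the archer, the cleric, the knight, the paladin, the troll]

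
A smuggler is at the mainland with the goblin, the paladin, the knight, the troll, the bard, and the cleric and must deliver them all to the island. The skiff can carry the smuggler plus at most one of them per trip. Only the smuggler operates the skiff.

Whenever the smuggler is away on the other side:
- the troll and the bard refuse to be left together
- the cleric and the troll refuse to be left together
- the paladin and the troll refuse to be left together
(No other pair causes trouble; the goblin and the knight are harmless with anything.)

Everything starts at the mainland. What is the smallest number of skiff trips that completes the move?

Following every safe sequence of crossings from the start, the most of the 6 that can be at the island as the skiff arrives there on crossings 1, 3, 5, 7 is 1, 2, 3, 4 respectively; the best ever achieved is 4 of 6.
From crossing 9 on, no configuration arises that was not already reachable earlier: only 36 distinct safe configurations (who is on which side, and where the skiff is) can ever be reached, none of them has everyone across, and every continuation just revisits them. So no valid plan exists.

impossible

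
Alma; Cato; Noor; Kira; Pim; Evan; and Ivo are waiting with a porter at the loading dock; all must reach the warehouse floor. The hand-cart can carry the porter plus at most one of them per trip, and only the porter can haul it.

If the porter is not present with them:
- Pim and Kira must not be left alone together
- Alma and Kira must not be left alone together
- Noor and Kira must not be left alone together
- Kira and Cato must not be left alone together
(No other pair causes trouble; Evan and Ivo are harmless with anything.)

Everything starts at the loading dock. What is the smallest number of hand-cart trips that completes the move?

Following every safe sequence of crossings from the start, the most of the 7 that can be at the warehouse floor as the hand-cart arrives there on crossings 1, 3, 5, 7 is 1, 2, 3, 4 respectively; the best ever achieved is 4 of 7.
From crossing 9 on, no configuration arises that was not already reachable earlier: only 44 distinct safe configurations (who is on which side, and where the hand-cart is) can ever be reached, none of them has everyone across, and every continuation just revisits them. So no valid plan exists.

impossible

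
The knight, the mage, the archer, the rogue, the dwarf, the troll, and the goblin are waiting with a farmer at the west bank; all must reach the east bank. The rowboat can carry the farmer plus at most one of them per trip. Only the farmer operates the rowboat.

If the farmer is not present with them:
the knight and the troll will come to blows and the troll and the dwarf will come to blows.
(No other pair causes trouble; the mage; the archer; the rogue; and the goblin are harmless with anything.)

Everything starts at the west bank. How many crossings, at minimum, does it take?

15

Counting alone: the farmer can take at most 1 across per trip to the east bank, so moving all 7 needs at least 7 loaded trips out, with a return between consecutive ones — at least 13 crossings.
The safety rule pushes this higher. Following every safe sequence of crossings, the most of the 7 that can be at the east bank as the rowboat arrives there on crossing 13 is 6 — never all 7.
So no plan with fewer than 15 crossings exists, and this one achieves 15:
1. Farmer goes to the east bank with the troll.  [the west bank: the archer, the dwarf, the goblin, the knight, the mage, the rogue | the east bank: the troll]
2. Farmer goes back to the west bank alone.  [the west bank: the archer, the dwarf, the goblin, the knight, the mage, the rogue | the east bank: the troll]
3. Farmer goes to the east bank with the knight.  [the west bank: the archer, the dwarf, the goblin, the mage, the rogue | the east bank: the knight, the troll]
4. Farmer goes back to the west bank with the troll.  [the west bank: the archer, the dwarf, the goblin, the mage, the rogue, the troll | the east bank: the knight]
5. Farmer goes to the east bank with the dwarf.  [the west bank: the archer, the goblin, the mage, the rogue, the troll | the east bank: the dwarf, the knight]
6. Farmer goes back to the west bank alone.  [the west bank: the archer, the goblin, the mage, the rogue, the troll | the east bank: the dwarf, the knight]
7. Farmer goes to the east bank with the mage.  [the west bank: the archer, the goblin, the rogue, the troll | the east bank: the dwarf, the knight, the mage]
8. Farmer goes back to the west bank alone.  [the west bank: the archer, the goblin, the rogue, the troll | the east bank: the dwarf, the knight, the mage]
9. Farmer goes to the east bank with the archer.  [the west bank: the goblin, the rogue, the troll | the east bank: the archer, the dwarf, the knight, the mage]
10. Farmer goes back to the west bank alone.  [the west bank: the goblin, the rogue, the troll | the east bank: the archer, the dwarf, the knight, the mage]
11. Farmer goes to the east bank with the rogue.  [the west bank: the goblin, the troll | the east bank: the archer, the dwarf, the knight, the mage, the rogue]
12. Farmer goes back to the west bank alone.  [the west bank: the goblin, the troll | the east bank: the archer, the dwarf, the knight, the mage, the rogue]
13. Farmer goes to the east bank with the goblin.  [the west bank: the troll | the east bank: the archer, the dwarf, the goblin, the knight, the mage, the rogue]
14. Farmer goes back to the west bank alone.  [the west bank: the troll | the east bank: the archer, the dwarf, the goblin, the knight, the mage, the rogue]
15. Farmer goes to the east bank with the troll.  [the west bank: — | the east bank: the archer, the dwarf, the goblin, the knight, the mage, the rogue, the troll]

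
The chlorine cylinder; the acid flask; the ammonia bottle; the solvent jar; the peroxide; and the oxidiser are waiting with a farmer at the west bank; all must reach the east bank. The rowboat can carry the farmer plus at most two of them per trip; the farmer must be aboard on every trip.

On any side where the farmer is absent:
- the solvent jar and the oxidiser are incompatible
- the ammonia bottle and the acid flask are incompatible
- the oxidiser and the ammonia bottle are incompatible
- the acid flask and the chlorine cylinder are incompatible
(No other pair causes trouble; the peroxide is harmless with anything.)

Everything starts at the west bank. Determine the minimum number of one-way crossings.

Counting alone: the farmer can take at most 2 across per trip to the east bank, so moving all 6 needs at least 3 loaded trips out, with a return between consecutive ones — at least 5 crossings.
The safety rule pushes this higher. Following every safe sequence of crossings, the most of the 6 that can be at the east bank as the rowboat arrives there on crossing 5 is 5 — never all 6.
So no plan with fewer than 7 crossings exists, and this one achieves 7:
1. Farmer goes to the east bank with the acid flask and the oxidiser.
2. Farmer goes back to the west bank alone.
3. Farmer goes to the east bank with the ammonia bottle and the chlorine cylinder.
4. Farmer goes back to the west bank with the acid flask and the oxidiser.
5. Farmer goes to the east bank with the peroxide and the solvent jar.
6. Farmer goes back to the west bank alone.
7. Farmer goes to the east bank with the acid flask and the oxidiser.

7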